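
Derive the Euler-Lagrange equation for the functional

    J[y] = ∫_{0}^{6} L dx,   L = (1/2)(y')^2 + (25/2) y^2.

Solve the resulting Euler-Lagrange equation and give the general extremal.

The Lagrangian is L = (1/2)(y')^2 + (25/2) y^2.
∂L/∂y = 25y.
∂L/∂y' = y'.
The Euler-Lagrange equation d/dx(∂L/∂y') − ∂L/∂y = 0 becomes:
    y'' - 25 y = 0
General solution: y(x) = A e^(5x) + B e^(-5x), where A and B are arbitrary constants fixed by the endpoint conditions.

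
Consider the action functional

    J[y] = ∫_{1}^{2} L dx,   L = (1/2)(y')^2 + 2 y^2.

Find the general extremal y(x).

The Lagrangian is L = (1/2)(y')^2 + 2 y^2.
∂L/∂y = 4y.
∂L/∂y' = y'.
The Euler-Lagrange equation d/dx(∂L/∂y') − ∂L/∂y = 0 becomes:
    y'' - 4 y = 0
General solution: y(x) = A e^(2x) + B e^(-2x), where A and B are arbitrary constants fixed by the endpoint conditions.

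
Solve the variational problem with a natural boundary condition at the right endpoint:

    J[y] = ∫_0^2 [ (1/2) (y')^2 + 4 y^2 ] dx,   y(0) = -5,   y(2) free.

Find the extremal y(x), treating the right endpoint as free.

The Lagrangian L = (1/2) (y')^2 + 4 y^2 gives
    ∂L/∂y = 8 y,   ∂L/∂y' = y'.
Euler-Lagrange: y'' − 8 y = 0.
With k = sqrt(8), the general solution is
    y(x) = A cosh(sqrt(8) x) + B sinh(sqrt(8) x).
Fixed left endpoint y(0) = -5 ⇒ A = -5.
The right endpoint x = 2 is free, so the natural (transversality) condition is ∂L/∂y' |_{x=2} = 0, i.e. y'(2) = 0.
Compute y'(x) = A k sinh(k x) + B k cosh(k x), so
    y'(2) = A k sinh(k·2) + B k cosh(k·2) = 0
    ⇒ B = −A tanh(k·2) = 5 tanh(sqrt(8)·2).
Therefore the extremal is
    y(x) = −5 cosh(sqrt(8) x) + 5 tanh(sqrt(8)·2) sinh(sqrt(8) x).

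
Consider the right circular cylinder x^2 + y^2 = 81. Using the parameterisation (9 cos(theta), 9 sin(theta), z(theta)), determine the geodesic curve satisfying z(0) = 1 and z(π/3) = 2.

Parameterise the cylinder of radius R = 9 as
    r(θ) = (9 cos θ, 9 sin θ, z(θ)).
The arc-length element is
    ds = sqrt(81 + (dz/dθ)^2) dθ,
so the Lagrangian is L = sqrt(81 + z'^2).
L depends on z' only, not on z or θ, so ∂L/∂z = 0 and
    ∂L/∂z' = z' / sqrt(81 + z'^2).
The Euler-Lagrange equation gives
    d/dθ( z' / sqrt(81 + z'^2) ) = 0,
so z' is constant. Integrating once:
    z(θ) = a θ + b,
a helix on the cylinder (a straight line when the cylinder is unrolled). The constants a, b are determined by the endpoint conditions.
With endpoint conditions z(0) = 1 and z(π/3) = 2: from z(0) = b we get b = 1, and a·π/3 + 1 = 2 gives a = 3/π, so
    z(θ) = (3/π) θ + 1.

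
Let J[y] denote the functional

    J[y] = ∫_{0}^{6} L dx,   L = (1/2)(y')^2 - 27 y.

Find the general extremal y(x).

The Lagrangian is L = (1/2)(y')^2 - 27 y.
∂L/∂y = -27.
∂L/∂y' = y'.
The Euler-Lagrange equation d/dx(∂L/∂y') − ∂L/∂y = 0 becomes:
    y'' + 27 = 0
General solution: y(x) = -(27/2) x^2 + A x + B, where A and B are arbitrary constants fixed by the endpoint conditions.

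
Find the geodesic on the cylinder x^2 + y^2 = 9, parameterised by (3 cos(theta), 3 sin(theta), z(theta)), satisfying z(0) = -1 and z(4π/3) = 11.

Parameterise the cylinder of radius R = 3 as
    r(θ) = (3 cos θ, 3 sin θ, z(θ)).
The arc-length element is
    ds = sqrt(9 + (dz/dθ)^2) dθ,
so the Lagrangian is L = sqrt(9 + z'^2).
L depends on z' only, not on z or θ, so ∂L/∂z = 0 and
    ∂L/∂z' = z' / sqrt(9 + z'^2).
The Euler-Lagrange equation gives
    d/dθ( z' / sqrt(9 + z'^2) ) = 0,
so z' is constant. Integrating once:
    z(θ) = a θ + b,
a helix on the cylinder (a straight line when the cylinder is unrolled). The constants a, b are determined by the endpoint conditions.
With endpoint conditions z(0) = -1 and z(4π/3) = 11: from z(0) = b we get b = -1, and a·4π/3 + -1 = 11 gives a = 9/π, so
    z(θ) = (9/π) θ − 1.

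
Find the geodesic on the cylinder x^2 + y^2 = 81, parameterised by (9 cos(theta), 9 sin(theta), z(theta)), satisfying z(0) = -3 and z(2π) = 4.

Parameterise the cylinder of radius R = 9 as
    r(θ) = (9 cos θ, 9 sin θ, z(θ)).
The arc-length element is
    ds = sqrt(81 + (dz/dθ)^2) dθ,
so the Lagrangian is L = sqrt(81 + z'^2).
L depends on z' only, not on z or θ, so ∂L/∂z = 0 and
    ∂L/∂z' = z' / sqrt(81 + z'^2).
The Euler-Lagrange equation gives
    d/dθ( z' / sqrt(81 + z'^2) ) = 0,
so z' is constant. Integrating once:
    z(θ) = a θ + b,
a helix on the cylinder (a straight line when the cylinder is unrolled). The constants a, b are determined by the endpoint conditions.
With endpoint conditions z(0) = -3 and z(2π) = 4: from z(0) = b we get b = -3, and a·2π + -3 = 4 gives a = 7/(2π), so
    z(θ) = (7/(2π)) θ − 3.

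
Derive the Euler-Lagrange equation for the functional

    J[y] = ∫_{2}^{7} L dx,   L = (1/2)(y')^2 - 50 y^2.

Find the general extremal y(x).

The Lagrangian is L = (1/2)(y')^2 - 50 y^2.
∂L/∂y = -100y.
∂L/∂y' = y'.
The Euler-Lagrange equation d/dx(∂L/∂y') − ∂L/∂y = 0 becomes:
    y'' + 100 y = 0
General solution: y(x) = A sin(10x) + B cos(10x), where A and B are arbitrary constants fixed by the endpoint conditions.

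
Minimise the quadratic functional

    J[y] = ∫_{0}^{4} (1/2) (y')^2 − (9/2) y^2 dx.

The Lagrangian is L = (1/2) (y')^2 − (9/2) y^2.
Compute ∂L/∂y = -9y, ∂L/∂y' = y'.
The Euler-Lagrange equation d/dx(∂L/∂y') − ∂L/∂y = 0 reduces to
    y'' + 9 y = 0.
Its general solution is
    y(x) = A sin(3x) + B cos(3x),
with A, B fixed by the endpoint conditions.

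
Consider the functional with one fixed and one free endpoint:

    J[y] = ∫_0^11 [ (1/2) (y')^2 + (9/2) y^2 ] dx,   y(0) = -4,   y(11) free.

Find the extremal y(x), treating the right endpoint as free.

The Lagrangian L = (1/2) (y')^2 + (9/2) y^2 gives
    ∂L/∂y = 9 y,   ∂L/∂y' = y'.
Euler-Lagrange: y'' − 9 y = 0.
With k = 3, the general solution is
    y(x) = A cosh(3 x) + B sinh(3 x).
Fixed left endpoint y(0) = -4 ⇒ A = -4.
The right endpoint x = 11 is free, so the natural (transversality) condition is ∂L/∂y' |_{x=11} = 0, i.e. y'(11) = 0.
Compute y'(x) = A k sinh(k x) + B k cosh(k x), so
    y'(11) = A k sinh(k·11) + B k cosh(k·11) = 0
    ⇒ B = −A tanh(k·11) = 4 tanh(3·11).
Therefore the extremal is
    y(x) = −4 cosh(3 x) + 4 tanh(3·11) sinh(3 x).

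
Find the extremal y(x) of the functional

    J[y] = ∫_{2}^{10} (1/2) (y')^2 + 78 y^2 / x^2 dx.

The Lagrangian is L = (1/2) (y')^2 + 78 y^2 / x^2.
Compute ∂L/∂y = 156y/x^2, ∂L/∂y' = y'.
The Euler-Lagrange equation d/dx(∂L/∂y') − ∂L/∂y = 0 reduces to
    y'' − 156/x^2 · y = 0  (x > 0).
Its general solution is
    y(x) = A x^13 + B x^(-12),
with A, B fixed by the endpoint conditions.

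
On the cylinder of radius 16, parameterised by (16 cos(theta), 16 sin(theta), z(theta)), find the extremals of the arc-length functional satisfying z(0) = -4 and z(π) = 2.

Parameterise the cylinder of radius R = 16 as
    r(θ) = (16 cos θ, 16 sin θ, z(θ)).
The arc-length element is
    ds = sqrt(256 + (dz/dθ)^2) dθ,
so the Lagrangian is L = sqrt(256 + z'^2).
L depends on z' only, not on z or θ, so ∂L/∂z = 0 and
    ∂L/∂z' = z' / sqrt(256 + z'^2).
The Euler-Lagrange equation gives
    d/dθ( z' / sqrt(256 + z'^2) ) = 0,
so z' is constant. Integrating once:
    z(θ) = a θ + b,
a helix on the cylinder (a straight line when the cylinder is unrolled). The constants a, b are determined by the endpoint conditions.
With endpoint conditions z(0) = -4 and z(π) = 2: from z(0) = b we get b = -4, and a·π + -4 = 2 gives a = 6/π, so
    z(θ) = (6/π) θ − 4.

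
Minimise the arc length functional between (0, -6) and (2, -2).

Arc-length functional: J[y] = ∫ sqrt(1 + (y')^2) dx.
Lagrangian L = sqrt(1 + (y')^2) has no explicit y dependence, so ∂L/∂y = 0 and the Euler-Lagrange equation gives
    d/dx( y' / sqrt(1 + (y')^2) ) = 0  ⇒  y' / sqrt(1 + (y')^2) = const.
Hence y' is constant, so y(x) is affine.
Fitting the endpoints (0, -6) and (2, -2):
    slope m = ((-2) − (-6)) / (2 − 0) = 2,
    intercept c = (-6) − m·0 = -6.
Extremal: y(x) = 2 x - 6.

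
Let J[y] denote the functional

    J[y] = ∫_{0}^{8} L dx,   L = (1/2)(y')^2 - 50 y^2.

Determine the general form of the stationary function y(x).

The Lagrangian is L = (1/2)(y')^2 - 50 y^2.
∂L/∂y = -100y.
∂L/∂y' = y'.
The Euler-Lagrange equation d/dx(∂L/∂y') − ∂L/∂y = 0 becomes:
    y'' + 100 y = 0
General solution: y(x) = A sin(10x) + B cos(10x), where A and B are arbitrary constants fixed by the endpoint conditions.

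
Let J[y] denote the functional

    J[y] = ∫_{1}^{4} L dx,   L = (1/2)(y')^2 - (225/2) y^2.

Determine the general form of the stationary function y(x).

The Lagrangian is L = (1/2)(y')^2 - (225/2) y^2.
∂L/∂y = -225y.
∂L/∂y' = y'.
The Euler-Lagrange equation d/dx(∂L/∂y') − ∂L/∂y = 0 becomes:
    y'' + 225 y = 0
General solution: y(x) = A sin(15x) + B cos(15x), where A and B are arbitrary constants fixed by the endpoint conditions.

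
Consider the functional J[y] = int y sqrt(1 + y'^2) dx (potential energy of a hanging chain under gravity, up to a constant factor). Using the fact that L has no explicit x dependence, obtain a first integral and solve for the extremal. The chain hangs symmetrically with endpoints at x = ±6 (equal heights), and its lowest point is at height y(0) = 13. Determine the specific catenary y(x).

The Lagrangian L(y, y') = y sqrt(1 + y'^2) has no explicit x dependence, so the Beltrami identity applies:
    L − y' ∂L/∂y' = C.
Compute ∂L/∂y' = y · y' / sqrt(1 + y'^2). Then
    L − y' ∂L/∂y'
    = y sqrt(1 + y'^2) − y · y'^2 / sqrt(1 + y'^2)
    = y (1 + y'^2 − y'^2) / sqrt(1 + y'^2)
    = y / sqrt(1 + y'^2) = C.
Squaring gives y^2 = C^2 (1 + y'^2), i.e.
    y'^2 = y^2 / C^2 − 1.
Separating variables,
    dy / sqrt(y^2 − C^2) = dx / C,
and integrating gives arccosh(y / C) = (x − a)/C, so
    y(x) = C cosh((x − a)/C),
the catenary. The constants C and a are fixed by the two endpoint conditions (and, for the hanging-chain problem, the length constraint selects C).
Now fit the given data. The endpoints x = ±6 are symmetric at equal height, so the catenary is even about its minimum: a = 0 and y(x) = C cosh(x/C). The lowest point is y(0) = C cosh(0) = C, and we are told y(0) = 13, so C = 13. Therefore
    y(x) = 13 cosh(x/13),
and at the endpoints
    y(±6) = 13 cosh(6/13).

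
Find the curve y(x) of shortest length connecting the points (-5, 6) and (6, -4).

Arc-length functional: J[y] = ∫ sqrt(1 + (y')^2) dx.
Lagrangian L = sqrt(1 + (y')^2) has no explicit y dependence, so ∂L/∂y = 0 and the Euler-Lagrange equation gives
    d/dx( y' / sqrt(1 + (y')^2) ) = 0  ⇒  y' / sqrt(1 + (y')^2) = const.
Hence y' is constant, so y(x) is affine.
Fitting the endpoints (-5, 6) and (6, -4):
    slope m = ((-4) − 6) / (6 − (-5)) = -10/11,
    intercept c = 6 − m·(-5) = 16/11.
Extremal: y(x) = (-10/11) x + 16/11.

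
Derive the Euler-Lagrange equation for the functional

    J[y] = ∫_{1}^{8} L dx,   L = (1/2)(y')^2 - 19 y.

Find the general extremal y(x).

The Lagrangian is L = (1/2)(y')^2 - 19 y.
∂L/∂y = -19.
∂L/∂y' = y'.
The Euler-Lagrange equation d/dx(∂L/∂y') − ∂L/∂y = 0 becomes:
    y'' + 19 = 0
General solution: y(x) = -(19/2) x^2 + A x + B, where A and B are arbitrary constants fixed by the endpoint conditions.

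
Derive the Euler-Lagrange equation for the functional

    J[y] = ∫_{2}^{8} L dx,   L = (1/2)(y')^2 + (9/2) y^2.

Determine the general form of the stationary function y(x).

The Lagrangian is L = (1/2)(y')^2 + (9/2) y^2.
∂L/∂y = 9y.
∂L/∂y' = y'.
The Euler-Lagrange equation d/dx(∂L/∂y') − ∂L/∂y = 0 becomes:
    y'' - 9 y = 0
General solution: y(x) = A e^(3x) + B e^(-3x), where A and B are arbitrary constants fixed by the endpoint conditions.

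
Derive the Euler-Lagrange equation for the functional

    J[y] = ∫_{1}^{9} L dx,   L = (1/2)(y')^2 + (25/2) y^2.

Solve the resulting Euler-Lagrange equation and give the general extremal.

The Lagrangian is L = (1/2)(y')^2 + (25/2) y^2.
∂L/∂y = 25y.
∂L/∂y' = y'.
The Euler-Lagrange equation d/dx(∂L/∂y') − ∂L/∂y = 0 becomes:
    y'' - 25 y = 0
General solution: y(x) = A e^(5x) + B e^(-5x), where A and B are arbitrary constants fixed by the endpoint conditions.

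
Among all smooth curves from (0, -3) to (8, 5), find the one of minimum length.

Arc-length functional: J[y] = ∫ sqrt(1 + (y')^2) dx.
Lagrangian L = sqrt(1 + (y')^2) has no explicit y dependence, so ∂L/∂y = 0 and the Euler-Lagrange equation gives
    d/dx( y' / sqrt(1 + (y')^2) ) = 0  ⇒  y' / sqrt(1 + (y')^2) = const.
Hence y' is constant, so y(x) is affine.
Fitting the endpoints (0, -3) and (8, 5):
    slope m = (5 − (-3)) / (8 − 0) = 1,
    intercept c = (-3) − m·0 = -3.
Extremal: y(x) = x - 3.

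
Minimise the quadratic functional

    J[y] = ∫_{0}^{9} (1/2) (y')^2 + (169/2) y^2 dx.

The Lagrangian is L = (1/2) (y')^2 + (169/2) y^2.
Compute ∂L/∂y = 169y, ∂L/∂y' = y'.
The Euler-Lagrange equation d/dx(∂L/∂y') − ∂L/∂y = 0 reduces to
    y'' − 169 y = 0.
Its general solution is
    y(x) = A e^(13x) + B e^(−13x),
with A, B fixed by the endpoint conditions.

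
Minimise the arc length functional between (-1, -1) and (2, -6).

Arc-length functional: J[y] = ∫ sqrt(1 + (y')^2) dx.
Lagrangian L = sqrt(1 + (y')^2) has no explicit y dependence, so ∂L/∂y = 0 and the Euler-Lagrange equation gives
    d/dx( y' / sqrt(1 + (y')^2) ) = 0  ⇒  y' / sqrt(1 + (y')^2) = const.
Hence y' is constant, so y(x) is affine.
Fitting the endpoints (-1, -1) and (2, -6):
    slope m = ((-6) − (-1)) / (2 − (-1)) = -5/3,
    intercept c = (-1) − m·(-1) = -8/3.
Extremal: y(x) = (-5/3) x - 8/3.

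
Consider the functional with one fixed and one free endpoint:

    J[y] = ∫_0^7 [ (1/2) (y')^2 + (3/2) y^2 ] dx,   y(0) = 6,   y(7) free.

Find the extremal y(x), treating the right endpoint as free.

The Lagrangian L = (1/2) (y')^2 + (3/2) y^2 gives
    ∂L/∂y = 3 y,   ∂L/∂y' = y'.
Euler-Lagrange: y'' − 3 y = 0.
With k = sqrt(3), the general solution is
    y(x) = A cosh(sqrt(3) x) + B sinh(sqrt(3) x).
Fixed left endpoint y(0) = 6 ⇒ A = 6.
The right endpoint x = 7 is free, so the natural (transversality) condition is ∂L/∂y' |_{x=7} = 0, i.e. y'(7) = 0.
Compute y'(x) = A k sinh(k x) + B k cosh(k x), so
    y'(7) = A k sinh(k·7) + B k cosh(k·7) = 0
    ⇒ B = −A tanh(k·7) = − 6 tanh(sqrt(3)·7).
Therefore the extremal is
    y(x) = 6 cosh(sqrt(3) x) − 6 tanh(sqrt(3)·7) sinh(sqrt(3) x).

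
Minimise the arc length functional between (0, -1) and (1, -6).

Arc-length functional: J[y] = ∫ sqrt(1 + (y')^2) dx.
Lagrangian L = sqrt(1 + (y')^2) has no explicit y dependence, so ∂L/∂y = 0 and the Euler-Lagrange equation gives
    d/dx( y' / sqrt(1 + (y')^2) ) = 0  ⇒  y' / sqrt(1 + (y')^2) = const.
Hence y' is constant, so y(x) is affine.
Fitting the endpoints (0, -1) and (1, -6):
    slope m = ((-6) − (-1)) / (1 − 0) = -5,
    intercept c = (-1) − m·0 = -1.
Extremal: y(x) = -5 x - 1.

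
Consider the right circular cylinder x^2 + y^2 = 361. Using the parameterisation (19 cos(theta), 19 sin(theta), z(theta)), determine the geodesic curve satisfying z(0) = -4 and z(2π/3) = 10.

Parameterise the cylinder of radius R = 19 as
    r(θ) = (19 cos θ, 19 sin θ, z(θ)).
The arc-length element is
    ds = sqrt(361 + (dz/dθ)^2) dθ,
so the Lagrangian is L = sqrt(361 + z'^2).
L depends on z' only, not on z or θ, so ∂L/∂z = 0 and
    ∂L/∂z' = z' / sqrt(361 + z'^2).
The Euler-Lagrange equation gives
    d/dθ( z' / sqrt(361 + z'^2) ) = 0,
so z' is constant. Integrating once:
    z(θ) = a θ + b,
a helix on the cylinder (a straight line when the cylinder is unrolled). The constants a, b are determined by the endpoint conditions.
With endpoint conditions z(0) = -4 and z(2π/3) = 10: from z(0) = b we get b = -4, and a·2π/3 + -4 = 10 gives a = 21/π, so
    z(θ) = (21/π) θ − 4.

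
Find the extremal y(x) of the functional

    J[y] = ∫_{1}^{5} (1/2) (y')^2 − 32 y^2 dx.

The Lagrangian is L = (1/2) (y')^2 − 32 y^2.
Compute ∂L/∂y = -64y, ∂L/∂y' = y'.
The Euler-Lagrange equation d/dx(∂L/∂y') − ∂L/∂y = 0 reduces to
    y'' + 64 y = 0.
Its general solution is
    y(x) = A sin(8x) + B cos(8x),
with A, B fixed by the endpoint conditions.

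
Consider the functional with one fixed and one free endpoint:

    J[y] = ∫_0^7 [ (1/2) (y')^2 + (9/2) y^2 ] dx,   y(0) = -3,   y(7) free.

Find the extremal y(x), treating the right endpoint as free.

The Lagrangian L = (1/2) (y')^2 + (9/2) y^2 gives
    ∂L/∂y = 9 y,   ∂L/∂y' = y'.
Euler-Lagrange: y'' − 9 y = 0.
With k = 3, the general solution is
    y(x) = A cosh(3 x) + B sinh(3 x).
Fixed left endpoint y(0) = -3 ⇒ A = -3.
The right endpoint x = 7 is free, so the natural (transversality) condition is ∂L/∂y' |_{x=7} = 0, i.e. y'(7) = 0.
Compute y'(x) = A k sinh(k x) + B k cosh(k x), so
    y'(7) = A k sinh(k·7) + B k cosh(k·7) = 0
    ⇒ B = −A tanh(k·7) = 3 tanh(3·7).
Therefore the extremal is
    y(x) = −3 cosh(3 x) + 3 tanh(3·7) sinh(3 x).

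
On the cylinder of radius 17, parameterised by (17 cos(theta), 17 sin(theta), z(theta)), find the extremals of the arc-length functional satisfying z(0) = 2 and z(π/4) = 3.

Parameterise the cylinder of radius R = 17 as
    r(θ) = (17 cos θ, 17 sin θ, z(θ)).
The arc-length element is
    ds = sqrt(289 + (dz/dθ)^2) dθ,
so the Lagrangian is L = sqrt(289 + z'^2).
L depends on z' only, not on z or θ, so ∂L/∂z = 0 and
    ∂L/∂z' = z' / sqrt(289 + z'^2).
The Euler-Lagrange equation gives
    d/dθ( z' / sqrt(289 + z'^2) ) = 0,
so z' is constant. Integrating once:
    z(θ) = a θ + b,
a helix on the cylinder (a straight line when the cylinder is unrolled). The constants a, b are determined by the endpoint conditions.
With endpoint conditions z(0) = 2 and z(π/4) = 3: from z(0) = b we get b = 2, and a·π/4 + 2 = 3 gives a = 4/π, so
    z(θ) = (4/π) θ + 2.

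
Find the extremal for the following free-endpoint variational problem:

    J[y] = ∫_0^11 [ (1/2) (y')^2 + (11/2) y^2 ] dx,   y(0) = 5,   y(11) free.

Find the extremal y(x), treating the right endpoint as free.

The Lagrangian L = (1/2) (y')^2 + (11/2) y^2 gives
    ∂L/∂y = 11 y,   ∂L/∂y' = y'.
Euler-Lagrange: y'' − 11 y = 0.
With k = sqrt(11), the general solution is
    y(x) = A cosh(sqrt(11) x) + B sinh(sqrt(11) x).
Fixed left endpoint y(0) = 5 ⇒ A = 5.
The right endpoint x = 11 is free, so the natural (transversality) condition is ∂L/∂y' |_{x=11} = 0, i.e. y'(11) = 0.
Compute y'(x) = A k sinh(k x) + B k cosh(k x), so
    y'(11) = A k sinh(k·11) + B k cosh(k·11) = 0
    ⇒ B = −A tanh(k·11) = − 5 tanh(sqrt(11)·11).
Therefore the extremal is
    y(x) = 5 cosh(sqrt(11) x) − 5 tanh(sqrt(11)·11) sinh(sqrt(11) x).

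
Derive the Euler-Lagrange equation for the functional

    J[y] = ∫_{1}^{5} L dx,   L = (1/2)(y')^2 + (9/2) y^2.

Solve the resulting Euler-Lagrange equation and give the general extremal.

The Lagrangian is L = (1/2)(y')^2 + (9/2) y^2.
∂L/∂y = 9y.
∂L/∂y' = y'.
The Euler-Lagrange equation d/dx(∂L/∂y') − ∂L/∂y = 0 becomes:
    y'' - 9 y = 0
General solution: y(x) = A e^(3x) + B e^(-3x), where A and B are arbitrary constants fixed by the endpoint conditions.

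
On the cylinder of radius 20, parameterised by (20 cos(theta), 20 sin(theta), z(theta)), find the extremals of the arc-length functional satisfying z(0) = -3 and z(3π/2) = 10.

Parameterise the cylinder of radius R = 20 as
    r(θ) = (20 cos θ, 20 sin θ, z(θ)).
The arc-length element is
    ds = sqrt(400 + (dz/dθ)^2) dθ,
so the Lagrangian is L = sqrt(400 + z'^2).
L depends on z' only, not on z or θ, so ∂L/∂z = 0 and
    ∂L/∂z' = z' / sqrt(400 + z'^2).
The Euler-Lagrange equation gives
    d/dθ( z' / sqrt(400 + z'^2) ) = 0,
so z' is constant. Integrating once:
    z(θ) = a θ + b,
a helix on the cylinder (a straight line when the cylinder is unrolled). The constants a, b are determined by the endpoint conditions.
With endpoint conditions z(0) = -3 and z(3π/2) = 10: from z(0) = b we get b = -3, and a·3π/2 + -3 = 10 gives a = 26/(3π), so
    z(θ) = (26/(3π)) θ − 3.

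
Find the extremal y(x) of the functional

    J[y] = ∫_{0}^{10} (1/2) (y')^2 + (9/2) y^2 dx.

The Lagrangian is L = (1/2) (y')^2 + (9/2) y^2.
Compute ∂L/∂y = 9y, ∂L/∂y' = y'.
The Euler-Lagrange equation d/dx(∂L/∂y') − ∂L/∂y = 0 reduces to
    y'' − 9 y = 0.
Its general solution is
    y(x) = A e^(3x) + B e^(−3x),
with A, B fixed by the endpoint conditions.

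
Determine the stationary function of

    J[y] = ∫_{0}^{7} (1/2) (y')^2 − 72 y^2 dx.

The Lagrangian is L = (1/2) (y')^2 − 72 y^2.
Compute ∂L/∂y = -144y, ∂L/∂y' = y'.
The Euler-Lagrange equation d/dx(∂L/∂y') − ∂L/∂y = 0 reduces to
    y'' + 144 y = 0.
Its general solution is
    y(x) = A sin(12x) + B cos(12x),
with A, B fixed by the endpoint conditions.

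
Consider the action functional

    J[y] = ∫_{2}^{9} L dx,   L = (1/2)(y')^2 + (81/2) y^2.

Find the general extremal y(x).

The Lagrangian is L = (1/2)(y')^2 + (81/2) y^2.
∂L/∂y = 81y.
∂L/∂y' = y'.
The Euler-Lagrange equation d/dx(∂L/∂y') − ∂L/∂y = 0 becomes:
    y'' - 81 y = 0
General solution: y(x) = A e^(9x) + B e^(-9x), where A and B are arbitrary constants fixed by the endpoint conditions.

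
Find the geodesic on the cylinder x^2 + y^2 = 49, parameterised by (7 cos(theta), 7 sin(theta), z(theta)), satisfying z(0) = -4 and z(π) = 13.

Parameterise the cylinder of radius R = 7 as
    r(θ) = (7 cos θ, 7 sin θ, z(θ)).
The arc-length element is
    ds = sqrt(49 + (dz/dθ)^2) dθ,
so the Lagrangian is L = sqrt(49 + z'^2).
L depends on z' only, not on z or θ, so ∂L/∂z = 0 and
    ∂L/∂z' = z' / sqrt(49 + z'^2).
The Euler-Lagrange equation gives
    d/dθ( z' / sqrt(49 + z'^2) ) = 0,
so z' is constant. Integrating once:
    z(θ) = a θ + b,
a helix on the cylinder (a straight line when the cylinder is unrolled). The constants a, b are determined by the endpoint conditions.
With endpoint conditions z(0) = -4 and z(π) = 13: from z(0) = b we get b = -4, and a·π + -4 = 13 gives a = 17/π, so
    z(θ) = (17/π) θ − 4.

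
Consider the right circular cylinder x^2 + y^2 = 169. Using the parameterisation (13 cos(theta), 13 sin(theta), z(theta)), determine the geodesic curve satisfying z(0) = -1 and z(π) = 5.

Parameterise the cylinder of radius R = 13 as
    r(θ) = (13 cos θ, 13 sin θ, z(θ)).
The arc-length element is
    ds = sqrt(169 + (dz/dθ)^2) dθ,
so the Lagrangian is L = sqrt(169 + z'^2).
L depends on z' only, not on z or θ, so ∂L/∂z = 0 and
    ∂L/∂z' = z' / sqrt(169 + z'^2).
The Euler-Lagrange equation gives
    d/dθ( z' / sqrt(169 + z'^2) ) = 0,
so z' is constant. Integrating once:
    z(θ) = a θ + b,
a helix on the cylinder (a straight line when the cylinder is unrolled). The constants a, b are determined by the endpoint conditions.
With endpoint conditions z(0) = -1 and z(π) = 5: from z(0) = b we get b = -1, and a·π + -1 = 5 gives a = 6/π, so
    z(θ) = (6/π) θ − 1.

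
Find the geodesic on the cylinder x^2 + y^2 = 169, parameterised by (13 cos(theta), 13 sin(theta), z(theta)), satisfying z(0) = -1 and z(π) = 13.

Parameterise the cylinder of radius R = 13 as
    r(θ) = (13 cos θ, 13 sin θ, z(θ)).
The arc-length element is
    ds = sqrt(169 + (dz/dθ)^2) dθ,
so the Lagrangian is L = sqrt(169 + z'^2).
L depends on z' only, not on z or θ, so ∂L/∂z = 0 and
    ∂L/∂z' = z' / sqrt(169 + z'^2).
The Euler-Lagrange equation gives
    d/dθ( z' / sqrt(169 + z'^2) ) = 0,
so z' is constant. Integrating once:
    z(θ) = a θ + b,
a helix on the cylinder (a straight line when the cylinder is unrolled). The constants a, b are determined by the endpoint conditions.
With endpoint conditions z(0) = -1 and z(π) = 13: from z(0) = b we get b = -1, and a·π + -1 = 13 gives a = 14/π, so
    z(θ) = (14/π) θ − 1.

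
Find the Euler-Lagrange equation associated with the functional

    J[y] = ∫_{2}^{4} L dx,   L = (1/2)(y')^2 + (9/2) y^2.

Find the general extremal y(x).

The Lagrangian is L = (1/2)(y')^2 + (9/2) y^2.
∂L/∂y = 9y.
∂L/∂y' = y'.
The Euler-Lagrange equation d/dx(∂L/∂y') − ∂L/∂y = 0 becomes:
    y'' - 9 y = 0
General solution: y(x) = A e^(3x) + B e^(-3x), where A and B are arbitrary constants fixed by the endpoint conditions.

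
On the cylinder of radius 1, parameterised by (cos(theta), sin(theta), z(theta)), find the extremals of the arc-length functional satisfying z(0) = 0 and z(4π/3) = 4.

Parameterise the cylinder of radius R = 1 as
    r(θ) = (cos θ, sin θ, z(θ)).
The arc-length element is
    ds = sqrt(1 + (dz/dθ)^2) dθ,
so the Lagrangian is L = sqrt(1 + z'^2).
L depends on z' only, not on z or θ, so ∂L/∂z = 0 and
    ∂L/∂z' = z' / sqrt(1 + z'^2).
The Euler-Lagrange equation gives
    d/dθ( z' / sqrt(1 + z'^2) ) = 0,
so z' is constant. Integrating once:
    z(θ) = a θ + b,
a helix on the cylinder (a straight line when the cylinder is unrolled). The constants a, b are determined by the endpoint conditions.
With endpoint conditions z(0) = 0 and z(4π/3) = 4: from z(0) = b we get b = 0, and a·4π/3 + 0 = 4 gives a = 3/π, so
    z(θ) = (3/π) θ.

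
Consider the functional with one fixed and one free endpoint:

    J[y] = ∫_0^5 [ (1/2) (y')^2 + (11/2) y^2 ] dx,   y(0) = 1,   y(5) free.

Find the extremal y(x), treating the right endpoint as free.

The Lagrangian L = (1/2) (y')^2 + (11/2) y^2 gives
    ∂L/∂y = 11 y,   ∂L/∂y' = y'.
Euler-Lagrange: y'' − 11 y = 0.
With k = sqrt(11), the general solution is
    y(x) = A cosh(sqrt(11) x) + B sinh(sqrt(11) x).
Fixed left endpoint y(0) = 1 ⇒ A = 1.
The right endpoint x = 5 is free, so the natural (transversality) condition is ∂L/∂y' |_{x=5} = 0, i.e. y'(5) = 0.
Compute y'(x) = A k sinh(k x) + B k cosh(k x), so
    y'(5) = A k sinh(k·5) + B k cosh(k·5) = 0
    ⇒ B = −A tanh(k·5) = − tanh(sqrt(11)·5).
Therefore the extremal is
    y(x) = cosh(sqrt(11) x) − tanh(sqrt(11)·5) sinh(sqrt(11) x).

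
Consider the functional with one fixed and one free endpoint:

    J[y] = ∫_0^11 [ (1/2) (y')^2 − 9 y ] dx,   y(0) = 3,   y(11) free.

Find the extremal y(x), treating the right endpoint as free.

The Lagrangian L = (1/2) (y')^2 − 9 y gives
    ∂L/∂y = −9,   ∂L/∂y' = y'.
Euler-Lagrange: d/dx(y') − (−9) = 0, i.e. y'' + 9 = 0, so
    y(x) = −(9/2) x^2 + C1 x + C2.
Fixed left endpoint y(0) = 3 ⇒ C2 = 3.
The right endpoint x = 11 is free, so the natural (transversality) condition is ∂L/∂y' |_{x=11} = 0, i.e. y'(11) = 0.
Compute y'(x) = −9 x + C1, so y'(11) = −99 + C1 = 0 ⇒ C1 = 99.
Therefore the extremal is
    y(x) = −(9/2) x^2 + 99 x + 3.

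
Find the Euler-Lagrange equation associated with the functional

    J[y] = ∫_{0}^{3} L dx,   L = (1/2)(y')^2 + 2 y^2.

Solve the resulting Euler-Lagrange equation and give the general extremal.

The Lagrangian is L = (1/2)(y')^2 + 2 y^2.
∂L/∂y = 4y.
∂L/∂y' = y'.
The Euler-Lagrange equation d/dx(∂L/∂y') − ∂L/∂y = 0 becomes:
    y'' - 4 y = 0
General solution: y(x) = A e^(2x) + B e^(-2x), where A and B are arbitrary constants fixed by the endpoint conditions.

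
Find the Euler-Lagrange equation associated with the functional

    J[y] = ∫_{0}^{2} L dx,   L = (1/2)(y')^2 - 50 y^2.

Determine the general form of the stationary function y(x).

The Lagrangian is L = (1/2)(y')^2 - 50 y^2.
∂L/∂y = -100y.
∂L/∂y' = y'.
The Euler-Lagrange equation d/dx(∂L/∂y') − ∂L/∂y = 0 becomes:
    y'' + 100 y = 0
General solution: y(x) = A sin(10x) + B cos(10x), where A and B are arbitrary constants fixed by the endpoint conditions.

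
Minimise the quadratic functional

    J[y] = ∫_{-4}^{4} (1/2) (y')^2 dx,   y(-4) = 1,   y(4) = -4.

The Lagrangian is L = (1/2) (y')^2.
Compute ∂L/∂y = 0, ∂L/∂y' = y'.
The Euler-Lagrange equation d/dx(∂L/∂y') − ∂L/∂y = 0 reduces to
    y'' = 0.
Its general solution is
    y(x) = A x + B,
with A, B fixed by the endpoint conditions.
Applying the endpoint conditions y(-4) = 1 and y(4) = -4: solve A·-4 + B = 1 and A·4 + B = -4. Subtracting gives A(4 − -4) = -4 − 1, so A = -5/8, and B = 1 − A·-4 = -3/2. Therefore
    y(x) = (-5/8) x - 3/2.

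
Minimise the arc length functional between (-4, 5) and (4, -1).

Arc-length functional: J[y] = ∫ sqrt(1 + (y')^2) dx.
Lagrangian L = sqrt(1 + (y')^2) has no explicit y dependence, so ∂L/∂y = 0 and the Euler-Lagrange equation gives
    d/dx( y' / sqrt(1 + (y')^2) ) = 0  ⇒  y' / sqrt(1 + (y')^2) = const.
Hence y' is constant, so y(x) is affine.
Fitting the endpoints (-4, 5) and (4, -1):
    slope m = ((-1) − 5) / (4 − (-4)) = -3/4,
    intercept c = 5 − m·(-4) = 2.
Extremal: y(x) = (-3/4) x + 2.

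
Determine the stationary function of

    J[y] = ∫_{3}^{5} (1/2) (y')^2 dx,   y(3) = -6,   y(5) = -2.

The Lagrangian is L = (1/2) (y')^2.
Compute ∂L/∂y = 0, ∂L/∂y' = y'.
The Euler-Lagrange equation d/dx(∂L/∂y') − ∂L/∂y = 0 reduces to
    y'' = 0.
Its general solution is
    y(x) = A x + B,
with A, B fixed by the endpoint conditions.
Applying the endpoint conditions y(3) = -6 and y(5) = -2: solve A·3 + B = -6 and A·5 + B = -2. Subtracting gives A(5 − 3) = -2 − -6, so A = 2, and B = -6 − A·3 = -12. Therefore
    y(x) = 2 x - 12.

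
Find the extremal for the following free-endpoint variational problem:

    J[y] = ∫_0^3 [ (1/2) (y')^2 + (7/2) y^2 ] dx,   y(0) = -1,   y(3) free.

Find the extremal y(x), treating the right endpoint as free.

The Lagrangian L = (1/2) (y')^2 + (7/2) y^2 gives
    ∂L/∂y = 7 y,   ∂L/∂y' = y'.
Euler-Lagrange: y'' − 7 y = 0.
With k = sqrt(7), the general solution is
    y(x) = A cosh(sqrt(7) x) + B sinh(sqrt(7) x).
Fixed left endpoint y(0) = -1 ⇒ A = -1.
The right endpoint x = 3 is free, so the natural (transversality) condition is ∂L/∂y' |_{x=3} = 0, i.e. y'(3) = 0.
Compute y'(x) = A k sinh(k x) + B k cosh(k x), so
    y'(3) = A k sinh(k·3) + B k cosh(k·3) = 0
    ⇒ B = −A tanh(k·3) = tanh(sqrt(7)·3).
Therefore the extremal is
    y(x) = −cosh(sqrt(7) x) + tanh(sqrt(7)·3) sinh(sqrt(7) x).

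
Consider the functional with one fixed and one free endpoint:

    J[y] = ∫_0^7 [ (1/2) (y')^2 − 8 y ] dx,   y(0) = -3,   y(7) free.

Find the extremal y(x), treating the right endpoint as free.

The Lagrangian L = (1/2) (y')^2 − 8 y gives
    ∂L/∂y = −8,   ∂L/∂y' = y'.
Euler-Lagrange: d/dx(y') − (−8) = 0, i.e. y'' + 8 = 0, so
    y(x) = −(8/2) x^2 + C1 x + C2.
Fixed left endpoint y(0) = -3 ⇒ C2 = -3.
The right endpoint x = 7 is free, so the natural (transversality) condition is ∂L/∂y' |_{x=7} = 0, i.e. y'(7) = 0.
Compute y'(x) = −8 x + C1, so y'(7) = −56 + C1 = 0 ⇒ C1 = 56.
Therefore the extremal is
    y(x) = −4 x^2 + 56 x − 3.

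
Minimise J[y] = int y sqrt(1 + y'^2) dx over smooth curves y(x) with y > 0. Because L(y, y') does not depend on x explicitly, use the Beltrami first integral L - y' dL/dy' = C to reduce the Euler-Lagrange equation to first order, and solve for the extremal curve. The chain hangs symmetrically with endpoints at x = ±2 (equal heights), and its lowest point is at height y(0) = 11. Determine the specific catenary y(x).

The Lagrangian L(y, y') = y sqrt(1 + y'^2) has no explicit x dependence, so the Beltrami identity applies:
    L − y' ∂L/∂y' = C.
Compute ∂L/∂y' = y · y' / sqrt(1 + y'^2). Then
    L − y' ∂L/∂y'
    = y sqrt(1 + y'^2) − y · y'^2 / sqrt(1 + y'^2)
    = y (1 + y'^2 − y'^2) / sqrt(1 + y'^2)
    = y / sqrt(1 + y'^2) = C.
Squaring gives y^2 = C^2 (1 + y'^2), i.e.
    y'^2 = y^2 / C^2 − 1.
Separating variables,
    dy / sqrt(y^2 − C^2) = dx / C,
and integrating gives arccosh(y / C) = (x − a)/C, so
    y(x) = C cosh((x − a)/C),
the catenary. The constants C and a are fixed by the two endpoint conditions (and, for the hanging-chain problem, the length constraint selects C).
Now fit the given data. The endpoints x = ±2 are symmetric at equal height, so the catenary is even about its minimum: a = 0 and y(x) = C cosh(x/C). The lowest point is y(0) = C cosh(0) = C, and we are told y(0) = 11, so C = 11. Therefore
    y(x) = 11 cosh(x/11),
and at the endpoints
    y(±2) = 11 cosh(2/11).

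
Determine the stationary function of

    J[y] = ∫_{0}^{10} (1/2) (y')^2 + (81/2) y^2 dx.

The Lagrangian is L = (1/2) (y')^2 + (81/2) y^2.
Compute ∂L/∂y = 81y, ∂L/∂y' = y'.
The Euler-Lagrange equation d/dx(∂L/∂y') − ∂L/∂y = 0 reduces to
    y'' − 81 y = 0.
Its general solution is
    y(x) = A e^(9x) + B e^(−9x),
with A, B fixed by the endpoint conditions.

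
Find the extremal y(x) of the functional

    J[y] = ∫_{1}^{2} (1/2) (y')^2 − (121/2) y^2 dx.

The Lagrangian is L = (1/2) (y')^2 − (121/2) y^2.
Compute ∂L/∂y = -121y, ∂L/∂y' = y'.
The Euler-Lagrange equation d/dx(∂L/∂y') − ∂L/∂y = 0 reduces to
    y'' + 121 y = 0.
Its general solution is
    y(x) = A sin(11x) + B cos(11x),
with A, B fixed by the endpoint conditions.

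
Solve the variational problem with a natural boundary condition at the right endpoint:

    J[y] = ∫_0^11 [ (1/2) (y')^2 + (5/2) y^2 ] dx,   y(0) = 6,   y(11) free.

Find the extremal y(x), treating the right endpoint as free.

The Lagrangian L = (1/2) (y')^2 + (5/2) y^2 gives
    ∂L/∂y = 5 y,   ∂L/∂y' = y'.
Euler-Lagrange: y'' − 5 y = 0.
With k = sqrt(5), the general solution is
    y(x) = A cosh(sqrt(5) x) + B sinh(sqrt(5) x).
Fixed left endpoint y(0) = 6 ⇒ A = 6.
The right endpoint x = 11 is free, so the natural (transversality) condition is ∂L/∂y' |_{x=11} = 0, i.e. y'(11) = 0.
Compute y'(x) = A k sinh(k x) + B k cosh(k x), so
    y'(11) = A k sinh(k·11) + B k cosh(k·11) = 0
    ⇒ B = −A tanh(k·11) = − 6 tanh(sqrt(5)·11).
Therefore the extremal is
    y(x) = 6 cosh(sqrt(5) x) − 6 tanh(sqrt(5)·11) sinh(sqrt(5) x).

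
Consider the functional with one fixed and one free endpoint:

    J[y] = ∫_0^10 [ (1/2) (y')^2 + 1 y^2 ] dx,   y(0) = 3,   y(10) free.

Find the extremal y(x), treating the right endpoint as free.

The Lagrangian L = (1/2) (y')^2 + 1 y^2 gives
    ∂L/∂y = 2 y,   ∂L/∂y' = y'.
Euler-Lagrange: y'' − 2 y = 0.
With k = sqrt(2), the general solution is
    y(x) = A cosh(sqrt(2) x) + B sinh(sqrt(2) x).
Fixed left endpoint y(0) = 3 ⇒ A = 3.
The right endpoint x = 10 is free, so the natural (transversality) condition is ∂L/∂y' |_{x=10} = 0, i.e. y'(10) = 0.
Compute y'(x) = A k sinh(k x) + B k cosh(k x), so
    y'(10) = A k sinh(k·10) + B k cosh(k·10) = 0
    ⇒ B = −A tanh(k·10) = − 3 tanh(sqrt(2)·10).
Therefore the extremal is
    y(x) = 3 cosh(sqrt(2) x) − 3 tanh(sqrt(2)·10) sinh(sqrt(2) x).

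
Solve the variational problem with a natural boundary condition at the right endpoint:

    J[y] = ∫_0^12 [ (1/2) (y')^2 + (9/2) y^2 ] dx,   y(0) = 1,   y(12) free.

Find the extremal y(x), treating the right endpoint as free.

The Lagrangian L = (1/2) (y')^2 + (9/2) y^2 gives
    ∂L/∂y = 9 y,   ∂L/∂y' = y'.
Euler-Lagrange: y'' − 9 y = 0.
With k = 3, the general solution is
    y(x) = A cosh(3 x) + B sinh(3 x).
Fixed left endpoint y(0) = 1 ⇒ A = 1.
The right endpoint x = 12 is free, so the natural (transversality) condition is ∂L/∂y' |_{x=12} = 0, i.e. y'(12) = 0.
Compute y'(x) = A k sinh(k x) + B k cosh(k x), so
    y'(12) = A k sinh(k·12) + B k cosh(k·12) = 0
    ⇒ B = −A tanh(k·12) = − tanh(3·12).
Therefore the extremal is
    y(x) = cosh(3 x) − tanh(3·12) sinh(3 x).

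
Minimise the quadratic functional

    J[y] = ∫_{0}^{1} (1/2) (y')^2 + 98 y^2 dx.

The Lagrangian is L = (1/2) (y')^2 + 98 y^2.
Compute ∂L/∂y = 196y, ∂L/∂y' = y'.
The Euler-Lagrange equation d/dx(∂L/∂y') − ∂L/∂y = 0 reduces to
    y'' − 196 y = 0.
Its general solution is
    y(x) = A e^(14x) + B e^(−14x),
with A, B fixed by the endpoint conditions.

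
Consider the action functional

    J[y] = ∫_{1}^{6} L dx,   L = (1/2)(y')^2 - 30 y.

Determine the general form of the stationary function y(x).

The Lagrangian is L = (1/2)(y')^2 - 30 y.
∂L/∂y = -30.
∂L/∂y' = y'.
The Euler-Lagrange equation d/dx(∂L/∂y') − ∂L/∂y = 0 becomes:
    y'' + 30 = 0
General solution: y(x) = -15 x^2 + A x + B, where A and B are arbitrary constants fixed by the endpoint conditions.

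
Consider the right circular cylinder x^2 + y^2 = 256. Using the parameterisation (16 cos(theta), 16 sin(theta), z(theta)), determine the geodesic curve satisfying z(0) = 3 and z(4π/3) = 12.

Parameterise the cylinder of radius R = 16 as
    r(θ) = (16 cos θ, 16 sin θ, z(θ)).
The arc-length element is
    ds = sqrt(256 + (dz/dθ)^2) dθ,
so the Lagrangian is L = sqrt(256 + z'^2).
L depends on z' only, not on z or θ, so ∂L/∂z = 0 and
    ∂L/∂z' = z' / sqrt(256 + z'^2).
The Euler-Lagrange equation gives
    d/dθ( z' / sqrt(256 + z'^2) ) = 0,
so z' is constant. Integrating once:
    z(θ) = a θ + b,
a helix on the cylinder (a straight line when the cylinder is unrolled). The constants a, b are determined by the endpoint conditions.
With endpoint conditions z(0) = 3 and z(4π/3) = 12: from z(0) = b we get b = 3, and a·4π/3 + 3 = 12 gives a = 27/(4π), so
    z(θ) = (27/(4π)) θ + 3.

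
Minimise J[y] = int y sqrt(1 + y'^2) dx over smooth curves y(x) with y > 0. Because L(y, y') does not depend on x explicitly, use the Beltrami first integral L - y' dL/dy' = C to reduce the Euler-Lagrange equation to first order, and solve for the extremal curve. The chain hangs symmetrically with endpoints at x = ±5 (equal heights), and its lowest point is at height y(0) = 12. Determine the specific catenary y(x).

The Lagrangian L(y, y') = y sqrt(1 + y'^2) has no explicit x dependence, so the Beltrami identity applies:
    L − y' ∂L/∂y' = C.
Compute ∂L/∂y' = y · y' / sqrt(1 + y'^2). Then
    L − y' ∂L/∂y'
    = y sqrt(1 + y'^2) − y · y'^2 / sqrt(1 + y'^2)
    = y (1 + y'^2 − y'^2) / sqrt(1 + y'^2)
    = y / sqrt(1 + y'^2) = C.
Squaring gives y^2 = C^2 (1 + y'^2), i.e.
    y'^2 = y^2 / C^2 − 1.
Separating variables,
    dy / sqrt(y^2 − C^2) = dx / C,
and integrating gives arccosh(y / C) = (x − a)/C, so
    y(x) = C cosh((x − a)/C),
the catenary. The constants C and a are fixed by the two endpoint conditions (and, for the hanging-chain problem, the length constraint selects C).
Now fit the given data. The endpoints x = ±5 are symmetric at equal height, so the catenary is even about its minimum: a = 0 and y(x) = C cosh(x/C). The lowest point is y(0) = C cosh(0) = C, and we are told y(0) = 12, so C = 12. Therefore
    y(x) = 12 cosh(x/12),
and at the endpoints
    y(±5) = 12 cosh(5/12).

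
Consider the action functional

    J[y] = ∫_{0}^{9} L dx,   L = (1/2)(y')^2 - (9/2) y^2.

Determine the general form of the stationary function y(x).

The Lagrangian is L = (1/2)(y')^2 - (9/2) y^2.
∂L/∂y = -9y.
∂L/∂y' = y'.
The Euler-Lagrange equation d/dx(∂L/∂y') − ∂L/∂y = 0 becomes:
    y'' + 9 y = 0
General solution: y(x) = A sin(3x) + B cos(3x), where A and B are arbitrary constants fixed by the endpoint conditions.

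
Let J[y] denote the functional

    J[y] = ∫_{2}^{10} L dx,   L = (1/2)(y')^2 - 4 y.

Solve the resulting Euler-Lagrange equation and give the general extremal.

The Lagrangian is L = (1/2)(y')^2 - 4 y.
∂L/∂y = -4.
∂L/∂y' = y'.
The Euler-Lagrange equation d/dx(∂L/∂y') − ∂L/∂y = 0 becomes:
    y'' + 4 = 0
General solution: y(x) = -2 x^2 + A x + B, where A and B are arbitrary constants fixed by the endpoint conditions.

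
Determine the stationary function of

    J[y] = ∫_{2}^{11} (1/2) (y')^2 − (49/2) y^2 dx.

The Lagrangian is L = (1/2) (y')^2 − (49/2) y^2.
Compute ∂L/∂y = -49y, ∂L/∂y' = y'.
The Euler-Lagrange equation d/dx(∂L/∂y') − ∂L/∂y = 0 reduces to
    y'' + 49 y = 0.
Its general solution is
    y(x) = A sin(7x) + B cos(7x),
with A, B fixed by the endpoint conditions.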